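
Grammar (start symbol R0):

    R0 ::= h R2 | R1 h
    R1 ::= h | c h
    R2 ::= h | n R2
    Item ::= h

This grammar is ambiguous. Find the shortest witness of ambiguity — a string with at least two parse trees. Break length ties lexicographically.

length 2: h h has 2 parse trees

Two derivations of h h:
  R0 ⇒ h R2 ⇒ h h
  R0 ⇒ R1 h ⇒ h h

h h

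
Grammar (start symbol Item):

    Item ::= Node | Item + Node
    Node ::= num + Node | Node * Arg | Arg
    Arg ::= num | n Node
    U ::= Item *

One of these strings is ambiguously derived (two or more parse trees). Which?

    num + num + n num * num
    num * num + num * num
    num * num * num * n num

num + num + n num * num: 11 trees
num * num + num * num: 1 tree
num * num * num * n num: 1 tree

num + num + n num * num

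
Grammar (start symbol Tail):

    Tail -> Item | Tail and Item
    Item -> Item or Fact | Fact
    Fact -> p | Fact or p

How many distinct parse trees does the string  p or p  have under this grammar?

2

Parse trees for p or p:
  [Tail [Item [Item [Fact p]] or [Fact p]]]
  [Tail [Item [Fact [Fact p] or p]]]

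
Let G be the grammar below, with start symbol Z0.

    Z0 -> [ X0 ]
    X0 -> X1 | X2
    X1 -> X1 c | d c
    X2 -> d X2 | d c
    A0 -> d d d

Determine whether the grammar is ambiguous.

Witness: [ d c ]

Derivation 1: Z0 ⇒ [ X0 ] ⇒ [ X1 ] ⇒ [ d c ]
Derivation 2: Z0 ⇒ [ X0 ] ⇒ [ X2 ] ⇒ [ d c ]

Two distinct leftmost derivations for the same string.

Ambiguous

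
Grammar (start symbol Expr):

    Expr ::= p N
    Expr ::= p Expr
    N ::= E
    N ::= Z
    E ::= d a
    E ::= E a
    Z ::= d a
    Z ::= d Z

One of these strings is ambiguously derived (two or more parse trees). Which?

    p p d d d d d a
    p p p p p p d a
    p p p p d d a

p p p p p p d a

p p d d d d d a: 1 tree
p p p p p p d a: 2 trees
p p p p d d a: 1 tree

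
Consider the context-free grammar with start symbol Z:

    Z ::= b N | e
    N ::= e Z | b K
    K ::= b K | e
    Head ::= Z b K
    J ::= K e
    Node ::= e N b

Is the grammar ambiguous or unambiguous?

Unambiguous

Only Z, N, K are reachable from Z; ignoring the rest: Each reachable nonterminal has at most one production per leading terminal, and all productions are right-linear; the derivation is determined token-by-token.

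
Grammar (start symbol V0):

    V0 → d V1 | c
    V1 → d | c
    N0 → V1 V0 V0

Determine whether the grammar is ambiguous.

(N0 is unreachable from V0, so its rules don't affect L(V0).) The reachable rules are right-linear with at most one rule per (nonterminal, next-terminal) pair. Each input token forces the next rule, so parsing is deterministic.

Unambiguous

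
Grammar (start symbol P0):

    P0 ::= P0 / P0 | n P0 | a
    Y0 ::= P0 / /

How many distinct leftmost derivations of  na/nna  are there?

Parse trees for na/nna:
  [P0 [P0 n [P0 a]] / [P0 n [P0 n [P0 a]]]]
  [P0 n [P0 [P0 a] / [P0 n [P0 n [P0 a]]]]]

2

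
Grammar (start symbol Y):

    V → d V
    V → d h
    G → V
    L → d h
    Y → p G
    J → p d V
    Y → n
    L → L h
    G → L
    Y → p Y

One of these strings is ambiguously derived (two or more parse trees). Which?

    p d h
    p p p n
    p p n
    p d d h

p d h

p d h: 2 trees
p p p n: 1 tree
p p n: 1 tree
p d d h: 1 tree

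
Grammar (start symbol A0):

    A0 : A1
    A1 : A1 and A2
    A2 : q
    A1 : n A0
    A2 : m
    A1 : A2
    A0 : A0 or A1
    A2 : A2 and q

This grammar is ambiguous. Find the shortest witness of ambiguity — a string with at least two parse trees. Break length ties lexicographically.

m and q

length 1: no string has ≥2 trees
length 2: no string has ≥2 trees
length 3: m and q has 2 parse trees

Two derivations of m and q:
  A0 ⇒ A1 ⇒ A1 and A2 ⇒ A2 and A2 ⇒ m and A2 ⇒ m and q
  A0 ⇒ A1 ⇒ A2 ⇒ A2 and q ⇒ m and q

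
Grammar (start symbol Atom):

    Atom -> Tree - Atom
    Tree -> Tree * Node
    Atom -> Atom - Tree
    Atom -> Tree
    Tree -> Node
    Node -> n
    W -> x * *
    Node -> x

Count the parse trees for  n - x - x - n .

Parse trees for n - x - x - n:
  [Atom [Tree [Node n]] - [Atom [Tree [Node x]] - [Atom [Tree [Node x]] - [Atom [Tree [Node n]]]]]]
  [Atom [Tree [Node n]] - [Atom [Tree [Node x]] - [Atom [Atom [Tree [Node x]]] - [Tree [Node n]]]]]
  [Atom [Tree [Node n]] - [Atom [Atom [Tree [Node x]] - [Atom [Tree [Node x]]]] - [Tree [Node n]]]]
  [Atom [Tree [Node n]] - [Atom [Atom [Atom [Tree [Node x]]] - [Tree [Node x]]] - [Tree [Node n]]]]
  [Atom [Atom [Tree [Node n]] - [Atom [Tree [Node x]] - [Atom [Tree [Node x]]]]] - [Tree [Node n]]]
  [Atom [Atom [Tree [Node n]] - [Atom [Atom [Tree [Node x]]] - [Tree [Node x]]]] - [Tree [Node n]]]
  [Atom [Atom [Atom [Tree [Node n]] - [Atom [Tree [Node x]]]] - [Tree [Node x]]] - [Tree [Node n]]]
  [Atom [Atom [Atom [Atom [Tree [Node n]]] - [Tree [Node x]]] - [Tree [Node x]]] - [Tree [Node n]]]

8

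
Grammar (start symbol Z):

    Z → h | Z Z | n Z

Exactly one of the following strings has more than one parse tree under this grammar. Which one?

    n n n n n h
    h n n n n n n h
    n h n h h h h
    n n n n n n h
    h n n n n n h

n h n h h h h

n n n n n h: 1 tree
h n n n n n n h: 1 tree
n h n h h h h: 76 trees
n n n n n n h: 1 tree
h n n n n n h: 1 tree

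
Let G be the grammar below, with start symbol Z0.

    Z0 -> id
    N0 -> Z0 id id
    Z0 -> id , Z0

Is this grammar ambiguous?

Unambiguous

(N0 is unreachable from Z0, so its rules don't affect L(Z0).) Right-recursive list with a separator: after each atom, whether the separator follows determines the rule. One parse per string.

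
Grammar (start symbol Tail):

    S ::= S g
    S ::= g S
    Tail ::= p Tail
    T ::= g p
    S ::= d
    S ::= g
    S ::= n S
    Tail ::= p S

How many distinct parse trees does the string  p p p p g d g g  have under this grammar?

Parse trees for p p p p g d g g:
  [Tail p [Tail p [Tail p [Tail p [S [S [S g [S d]] g] g]]]]]
  [Tail p [Tail p [Tail p [Tail p [S [S g [S [S d] g]] g]]]]]
  [Tail p [Tail p [Tail p [Tail p [S g [S [S [S d] g] g]]]]]]

3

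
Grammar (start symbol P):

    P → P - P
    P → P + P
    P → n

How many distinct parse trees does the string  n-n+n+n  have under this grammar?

5

Parse trees for n-n+n+n:
  [P [P n] - [P [P n] + [P [P n] + [P n]]]]
  [P [P n] - [P [P [P n] + [P n]] + [P n]]]
  [P [P [P n] - [P n]] + [P [P n] + [P n]]]
  [P [P [P n] - [P [P n] + [P n]]] + [P n]]
  [P [P [P [P n] - [P n]] + [P n]] + [P n]]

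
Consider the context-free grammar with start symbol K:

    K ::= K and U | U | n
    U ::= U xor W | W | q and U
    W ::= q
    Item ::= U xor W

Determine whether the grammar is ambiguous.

Witness: q and q

Derivation 1: K ⇒ K and U ⇒ U and U ⇒ W and U ⇒ q and U ⇒ q and W ⇒ q and q
Derivation 2: K ⇒ U ⇒ q and U ⇒ q and W ⇒ q and q

Two distinct leftmost derivations for the same string.

Ambiguous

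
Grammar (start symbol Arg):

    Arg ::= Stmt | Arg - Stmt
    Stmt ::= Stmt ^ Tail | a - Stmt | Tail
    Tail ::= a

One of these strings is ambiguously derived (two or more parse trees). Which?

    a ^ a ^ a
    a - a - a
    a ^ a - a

a ^ a ^ a: 1 tree
a - a - a: 4 trees
a ^ a - a: 1 tree

a - a - a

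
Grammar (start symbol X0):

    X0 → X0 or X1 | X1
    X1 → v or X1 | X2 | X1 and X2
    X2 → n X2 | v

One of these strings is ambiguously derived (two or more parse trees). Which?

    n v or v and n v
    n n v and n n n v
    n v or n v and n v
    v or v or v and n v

v or v or v and n v

n v or v and n v: 1 tree
n n v and n n n v: 1 tree
n v or n v and n v: 1 tree
v or v or v and n v: 7 trees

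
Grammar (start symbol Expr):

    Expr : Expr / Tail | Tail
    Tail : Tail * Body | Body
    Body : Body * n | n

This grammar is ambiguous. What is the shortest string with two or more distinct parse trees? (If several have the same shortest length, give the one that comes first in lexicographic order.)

n * n

length 1: no string has ≥2 trees
length 3: n * n has 2 parse trees

Two derivations of n * n:
  Expr ⇒ Tail ⇒ Tail * Body ⇒ Body * Body ⇒ n * Body ⇒ n * n
  Expr ⇒ Tail ⇒ Body ⇒ Body * n ⇒ n * n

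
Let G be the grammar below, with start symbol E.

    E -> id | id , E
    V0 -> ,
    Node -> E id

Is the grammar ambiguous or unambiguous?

Unambiguous

Only E is reachable from E; ignoring the rest: The reachable grammar is A → atom sep A | atom. Each atom is followed by either the separator (recurse) or end-of-string (stop) — no choice point.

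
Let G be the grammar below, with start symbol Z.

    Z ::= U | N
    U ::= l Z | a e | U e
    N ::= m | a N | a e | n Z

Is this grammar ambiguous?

Ambiguous

Witness: a e

Derivation 1: Z ⇒ U ⇒ a e
Derivation 2: Z ⇒ N ⇒ a e

Two distinct leftmost derivations for the same string.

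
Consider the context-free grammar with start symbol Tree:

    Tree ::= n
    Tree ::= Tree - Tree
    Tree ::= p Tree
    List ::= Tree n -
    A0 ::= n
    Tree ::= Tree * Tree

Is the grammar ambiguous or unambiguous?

Ambiguous

Witness: p n * n

Derivation 1: Tree ⇒ p Tree ⇒ p Tree * Tree ⇒ p n * Tree ⇒ p n * n
Derivation 2: Tree ⇒ Tree * Tree ⇒ p Tree * Tree ⇒ p n * Tree ⇒ p n * n

Two distinct leftmost derivations for the same string.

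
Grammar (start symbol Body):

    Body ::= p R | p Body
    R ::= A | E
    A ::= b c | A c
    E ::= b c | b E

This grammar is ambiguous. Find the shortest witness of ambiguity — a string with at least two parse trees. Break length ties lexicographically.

length 3: p b c has 2 parse trees

Two derivations of p b c:
  Body ⇒ p R ⇒ p A ⇒ p b c
  Body ⇒ p R ⇒ p E ⇒ p b c

p b c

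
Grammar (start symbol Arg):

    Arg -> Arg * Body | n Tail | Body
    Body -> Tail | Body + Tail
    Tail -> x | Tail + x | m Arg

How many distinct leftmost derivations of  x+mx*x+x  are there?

Parse trees for x+mx*x+x:
  [Arg [Arg [Body [Body [Tail x]] + [Tail m [Arg [Body [Tail x]]]]]] * [Body [Tail [Tail x] + x]]]
  [Arg [Arg [Body [Body [Tail x]] + [Tail m [Arg [Body [Tail x]]]]]] * [Body [Body [Tail x]] + [Tail x]]]
  [Arg [Body [Body [Tail x]] + [Tail [Tail m [Arg [Arg [Body [Tail x]]] * [Body [Tail x]]]] + x]]]
  [Arg [Body [Body [Tail x]] + [Tail m [Arg [Arg [Body [Tail x]]] * [Body [Tail [Tail x] + x]]]]]]
  [Arg [Body [Body [Tail x]] + [Tail m [Arg [Arg [Body [Tail x]]] * [Body [Body [Tail x]] + [Tail x]]]]]]
  [Arg [Body [Body [Body [Tail x]] + [Tail m [Arg [Arg [Body [Tail x]]] * [Body [Tail x]]]]] + [Tail x]]]

6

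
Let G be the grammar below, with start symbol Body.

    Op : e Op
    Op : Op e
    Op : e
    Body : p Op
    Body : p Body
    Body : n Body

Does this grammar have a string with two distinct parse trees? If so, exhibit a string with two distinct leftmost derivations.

Ambiguous

Witness: p e e

Derivation 1: Body ⇒ p Op ⇒ p e Op ⇒ p e e
Derivation 2: Body ⇒ p Op ⇒ p Op e ⇒ p e e

Two distinct leftmost derivations for the same string.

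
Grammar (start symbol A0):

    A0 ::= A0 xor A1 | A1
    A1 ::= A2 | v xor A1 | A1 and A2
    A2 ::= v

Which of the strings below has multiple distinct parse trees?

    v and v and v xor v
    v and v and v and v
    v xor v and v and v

v and v and v xor v: 1 tree
v and v and v and v: 1 tree
v xor v and v and v: 4 trees

v xor v and v and v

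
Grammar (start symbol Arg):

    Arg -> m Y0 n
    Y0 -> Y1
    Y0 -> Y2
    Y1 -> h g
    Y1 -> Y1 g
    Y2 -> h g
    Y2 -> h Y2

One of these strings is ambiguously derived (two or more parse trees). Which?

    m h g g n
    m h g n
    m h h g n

m h g g n: 1 tree
m h g n: 2 trees
m h h g n: 1 tree

m h g n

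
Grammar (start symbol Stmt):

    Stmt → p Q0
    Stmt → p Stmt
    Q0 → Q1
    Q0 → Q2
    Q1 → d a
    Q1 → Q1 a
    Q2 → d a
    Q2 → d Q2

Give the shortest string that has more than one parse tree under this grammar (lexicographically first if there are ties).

p d a

length 3: p d a has 2 parse trees

Two derivations of p d a:
  Stmt ⇒ p Q0 ⇒ p Q1 ⇒ p d a
  Stmt ⇒ p Q0 ⇒ p Q2 ⇒ p d a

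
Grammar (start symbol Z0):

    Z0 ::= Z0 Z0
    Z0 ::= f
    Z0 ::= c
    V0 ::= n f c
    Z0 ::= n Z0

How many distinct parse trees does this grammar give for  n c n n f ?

2

Parse trees for n c n n f:
  [Z0 [Z0 n [Z0 c]] [Z0 n [Z0 n [Z0 f]]]]
  [Z0 n [Z0 [Z0 c] [Z0 n [Z0 n [Z0 f]]]]]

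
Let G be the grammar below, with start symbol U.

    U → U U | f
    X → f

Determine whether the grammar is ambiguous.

Ambiguous

Witness: f f f

Derivation 1: U ⇒ U U ⇒ U U U ⇒ f U U ⇒ f f U ⇒ f f f
Derivation 2: U ⇒ U U ⇒ f U ⇒ f U U ⇒ f f U ⇒ f f f

Two distinct leftmost derivations for the same string.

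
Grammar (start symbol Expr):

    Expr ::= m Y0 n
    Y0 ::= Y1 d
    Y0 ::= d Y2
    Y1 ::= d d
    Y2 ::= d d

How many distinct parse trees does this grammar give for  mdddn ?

2

Parse trees for mdddn:
  [Expr m [Y0 [Y1 d d] d] n]
  [Expr m [Y0 d [Y2 d d]] n]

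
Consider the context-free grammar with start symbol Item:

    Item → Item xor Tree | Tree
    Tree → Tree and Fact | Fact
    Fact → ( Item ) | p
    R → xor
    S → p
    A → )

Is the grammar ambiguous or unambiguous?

(R, S, A are unreachable from Item, so their rules don't affect L(Item).) Item → Item xor Tree | Tree  ;  Tree → Tree and Fact | Fact  — a left-associative chain with Fact at the bottom. Each string factors uniquely by precedence.

Unambiguous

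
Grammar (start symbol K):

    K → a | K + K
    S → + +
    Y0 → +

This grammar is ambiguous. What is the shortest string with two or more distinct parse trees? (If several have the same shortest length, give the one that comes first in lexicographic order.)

length 1: no string has ≥2 trees
length 3: no string has ≥2 trees
length 5: a + a + a has 2 parse trees

Two derivations of a + a + a:
  K ⇒ K + K ⇒ a + K ⇒ a + K + K ⇒ a + a + K ⇒ a + a + a
  K ⇒ K + K ⇒ K + K + K ⇒ a + K + K ⇒ a + a + K ⇒ a + a + a

a + a + a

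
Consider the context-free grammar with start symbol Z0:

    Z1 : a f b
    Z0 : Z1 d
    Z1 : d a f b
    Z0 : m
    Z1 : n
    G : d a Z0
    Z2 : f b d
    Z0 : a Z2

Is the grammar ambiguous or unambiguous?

Ambiguous

Witness: a f b d

Derivation 1: Z0 ⇒ Z1 d ⇒ a f b d
Derivation 2: Z0 ⇒ a Z2 ⇒ a f b d

Two distinct leftmost derivations for the same string.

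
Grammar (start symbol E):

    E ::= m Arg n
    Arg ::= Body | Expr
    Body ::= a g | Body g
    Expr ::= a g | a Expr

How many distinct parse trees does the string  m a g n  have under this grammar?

2

Parse trees for m a g n:
  [E m [Arg [Body a g]] n]
  [E m [Arg [Expr a g]] n]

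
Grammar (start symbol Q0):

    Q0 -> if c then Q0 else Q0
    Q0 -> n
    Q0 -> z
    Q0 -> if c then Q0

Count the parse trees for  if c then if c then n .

1

Parse trees for if c then if c then n:
  [Q0 if c then [Q0 if c then [Q0 n]]]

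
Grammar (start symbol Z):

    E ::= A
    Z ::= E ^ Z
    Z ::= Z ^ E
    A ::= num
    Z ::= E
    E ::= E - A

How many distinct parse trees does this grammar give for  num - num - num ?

Parse trees for num - num - num:
  [Z [E [E [E [A num]] - [A num]] - [A num]]]

1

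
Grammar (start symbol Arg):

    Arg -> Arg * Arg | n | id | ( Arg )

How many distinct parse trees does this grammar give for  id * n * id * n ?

5

Parse trees for id * n * id * n:
  [Arg [Arg id] * [Arg [Arg n] * [Arg [Arg id] * [Arg n]]]]
  [Arg [Arg id] * [Arg [Arg [Arg n] * [Arg id]] * [Arg n]]]
  [Arg [Arg [Arg id] * [Arg n]] * [Arg [Arg id] * [Arg n]]]
  [Arg [Arg [Arg id] * [Arg [Arg n] * [Arg id]]] * [Arg n]]
  [Arg [Arg [Arg [Arg id] * [Arg n]] * [Arg id]] * [Arg n]]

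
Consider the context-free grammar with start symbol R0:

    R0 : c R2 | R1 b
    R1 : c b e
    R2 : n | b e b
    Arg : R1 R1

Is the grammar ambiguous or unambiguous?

Witness: c b e b

Derivation 1: R0 ⇒ c R2 ⇒ c b e b
Derivation 2: R0 ⇒ R1 b ⇒ c b e b

Two distinct leftmost derivations for the same string.

Ambiguous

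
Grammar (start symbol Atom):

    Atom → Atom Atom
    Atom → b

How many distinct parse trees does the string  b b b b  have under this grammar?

Parse trees for b b b b:
  [Atom [Atom b] [Atom [Atom b] [Atom [Atom b] [Atom b]]]]
  [Atom [Atom b] [Atom [Atom [Atom b] [Atom b]] [Atom b]]]
  [Atom [Atom [Atom b] [Atom b]] [Atom [Atom b] [Atom b]]]
  [Atom [Atom [Atom b] [Atom [Atom b] [Atom b]]] [Atom b]]
  [Atom [Atom [Atom [Atom b] [Atom b]] [Atom b]] [Atom b]]

5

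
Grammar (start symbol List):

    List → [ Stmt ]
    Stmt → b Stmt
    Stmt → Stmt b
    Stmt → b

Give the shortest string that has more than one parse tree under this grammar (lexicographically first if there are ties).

[ b b ]

length 3: no string has ≥2 trees
length 4: [ b b ] has 2 parse trees

Two derivations of [ b b ]:
  List ⇒ [ Stmt ] ⇒ [ b Stmt ] ⇒ [ b b ]
  List ⇒ [ Stmt ] ⇒ [ Stmt b ] ⇒ [ b b ]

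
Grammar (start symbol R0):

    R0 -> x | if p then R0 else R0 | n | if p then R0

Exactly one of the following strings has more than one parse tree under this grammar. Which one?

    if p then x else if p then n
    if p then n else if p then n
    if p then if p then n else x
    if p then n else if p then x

if p then if p then n else x

if p then x else if p then n: 1 tree
if p then n else if p then n: 1 tree
if p then if p then n else x: 2 trees
if p then n else if p then x: 1 tree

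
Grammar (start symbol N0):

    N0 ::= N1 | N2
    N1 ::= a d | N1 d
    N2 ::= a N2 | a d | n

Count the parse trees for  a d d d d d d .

Parse trees for a d d d d d d:
  [N0 [N1 [N1 [N1 [N1 [N1 [N1 a d] d] d] d] d] d]]

1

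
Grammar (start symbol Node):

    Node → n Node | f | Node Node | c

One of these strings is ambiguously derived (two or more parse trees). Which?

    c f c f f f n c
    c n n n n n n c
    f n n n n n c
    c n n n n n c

c f c f f f n c

c f c f f f n c: 132 trees
c n n n n n n c: 1 tree
f n n n n n c: 1 tree
c n n n n n c: 1 tree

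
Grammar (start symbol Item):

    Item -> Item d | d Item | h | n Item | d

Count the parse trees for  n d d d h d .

5

Parse trees for n d d d h d:
  [Item [Item n [Item d [Item d [Item d [Item h]]]]] d]
  [Item n [Item [Item d [Item d [Item d [Item h]]]] d]]
  [Item n [Item d [Item [Item d [Item d [Item h]]] d]]]
  [Item n [Item d [Item d [Item [Item d [Item h]] d]]]]
  [Item n [Item d [Item d [Item d [Item [Item h] d]]]]]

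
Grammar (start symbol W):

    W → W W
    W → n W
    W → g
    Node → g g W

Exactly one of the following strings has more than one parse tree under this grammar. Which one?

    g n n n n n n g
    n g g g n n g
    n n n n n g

n g g g n n g

g n n n n n n g: 1 tree
n g g g n n g: 14 trees
n n n n n g: 1 tree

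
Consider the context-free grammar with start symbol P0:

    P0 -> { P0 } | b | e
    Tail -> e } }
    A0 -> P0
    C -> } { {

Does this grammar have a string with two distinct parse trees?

Unambiguous

(Tail, A0, C are unreachable from P0, so their rules don't affect L(P0).) Each string is a nest of matched brackets around a single atom. An opening bracket forces the recursive rule; an atom forces the base rule.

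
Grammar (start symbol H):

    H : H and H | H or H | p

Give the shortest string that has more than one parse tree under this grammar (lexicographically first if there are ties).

length 1: no string has ≥2 trees
length 3: no string has ≥2 trees
length 5: p and p and p has 2 parse trees

Two derivations of p and p and p:
  H ⇒ H and H ⇒ H and H and H ⇒ p and H and H ⇒ p and p and H ⇒ p and p and p
  H ⇒ H and H ⇒ p and H ⇒ p and H and H ⇒ p and p and H ⇒ p and p and p

p and p and p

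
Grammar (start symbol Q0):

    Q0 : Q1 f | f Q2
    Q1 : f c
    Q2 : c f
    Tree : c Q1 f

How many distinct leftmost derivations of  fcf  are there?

Parse trees for fcf:
  [Q0 [Q1 f c] f]
  [Q0 f [Q2 c f]]

2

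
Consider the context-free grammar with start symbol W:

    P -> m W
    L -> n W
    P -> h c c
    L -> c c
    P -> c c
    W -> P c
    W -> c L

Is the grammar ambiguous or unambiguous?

Witness: c c c

Derivation 1: W ⇒ P c ⇒ c c c
Derivation 2: W ⇒ c L ⇒ c c c

Two distinct leftmost derivations for the same string.

Ambiguous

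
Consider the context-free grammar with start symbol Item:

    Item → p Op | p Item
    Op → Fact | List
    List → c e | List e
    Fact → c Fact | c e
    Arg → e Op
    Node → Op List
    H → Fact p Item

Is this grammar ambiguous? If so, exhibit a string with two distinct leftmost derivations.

Ambiguous

Witness: p c e

Derivation 1: Item ⇒ p Op ⇒ p Fact ⇒ p c e
Derivation 2: Item ⇒ p Op ⇒ p List ⇒ p c e

Two distinct leftmost derivations for the same string.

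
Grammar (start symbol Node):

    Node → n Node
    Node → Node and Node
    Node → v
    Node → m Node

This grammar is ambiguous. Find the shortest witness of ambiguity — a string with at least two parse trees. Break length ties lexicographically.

m v and v

length 1: no string has ≥2 trees
length 2: no string has ≥2 trees
length 3: no string has ≥2 trees
length 4: m v and v has 2 parse trees

Two derivations of m v and v:
  Node ⇒ Node and Node ⇒ m Node and Node ⇒ m v and Node ⇒ m v and v
  Node ⇒ m Node ⇒ m Node and Node ⇒ m v and Node ⇒ m v and v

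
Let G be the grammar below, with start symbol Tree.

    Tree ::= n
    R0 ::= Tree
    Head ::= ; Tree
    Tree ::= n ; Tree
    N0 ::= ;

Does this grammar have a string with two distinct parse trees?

(N0, Head, R0 are unreachable from Tree, so their rules don't affect L(Tree).) The reachable grammar is A → atom sep A | atom. Each atom is followed by either the separator (recurse) or end-of-string (stop) — no choice point.

Unambiguous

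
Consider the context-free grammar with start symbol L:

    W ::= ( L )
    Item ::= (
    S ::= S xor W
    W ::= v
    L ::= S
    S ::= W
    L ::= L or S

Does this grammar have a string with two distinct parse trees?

Unambiguous

(Item is unreachable from L, so its rules don't affect L(L).) The grammar is stratified — L handles 'or' (left-recursive), S handles 'xor', W atoms. Each operator has a fixed associativity and precedence level, so every string has one parse.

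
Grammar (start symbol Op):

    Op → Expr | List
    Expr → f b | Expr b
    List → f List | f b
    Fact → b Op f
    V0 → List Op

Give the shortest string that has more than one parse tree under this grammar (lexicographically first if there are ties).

f b

length 2: f b has 2 parse trees

Two derivations of f b:
  Op ⇒ Expr ⇒ f b
  Op ⇒ List ⇒ f b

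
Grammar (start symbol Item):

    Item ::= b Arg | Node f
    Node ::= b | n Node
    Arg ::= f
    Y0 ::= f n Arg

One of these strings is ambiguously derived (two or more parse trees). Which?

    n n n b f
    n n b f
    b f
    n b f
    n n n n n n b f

n n n b f: 1 tree
n n b f: 1 tree
b f: 2 trees
n b f: 1 tree
n n n n n n b f: 1 tree

b f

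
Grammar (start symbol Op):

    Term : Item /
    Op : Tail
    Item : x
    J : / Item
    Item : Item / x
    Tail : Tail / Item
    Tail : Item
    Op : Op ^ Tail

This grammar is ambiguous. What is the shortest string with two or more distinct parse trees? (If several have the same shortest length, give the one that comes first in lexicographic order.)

x / x

length 1: no string has ≥2 trees
length 3: x / x has 2 parse trees

Two derivations of x / x:
  Op ⇒ Tail ⇒ Tail / Item ⇒ Item / Item ⇒ x / Item ⇒ x / x
  Op ⇒ Tail ⇒ Item ⇒ Item / x ⇒ x / x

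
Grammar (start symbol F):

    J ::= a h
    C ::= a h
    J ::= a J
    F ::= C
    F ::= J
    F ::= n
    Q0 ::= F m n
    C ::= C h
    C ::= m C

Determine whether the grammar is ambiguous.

Witness: a h

Derivation 1: F ⇒ C ⇒ a h
Derivation 2: F ⇒ J ⇒ a h

Two distinct leftmost derivations for the same string.

Ambiguous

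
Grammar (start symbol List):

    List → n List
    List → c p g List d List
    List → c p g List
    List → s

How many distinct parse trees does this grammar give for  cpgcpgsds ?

2

Parse trees for cpgcpgsds:
  [List c p g [List c p g [List s]] d [List s]]
  [List c p g [List c p g [List s] d [List s]]]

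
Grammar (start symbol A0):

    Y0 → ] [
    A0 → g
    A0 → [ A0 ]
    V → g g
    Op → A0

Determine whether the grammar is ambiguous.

(Op, Y0, V are unreachable from A0, so their rules don't affect L(A0).) L(A0) is { openⁿ atom closeⁿ : n ≥ 0 }. The bracket depth fixes n, and the derivation is forced at every step.

Unambiguous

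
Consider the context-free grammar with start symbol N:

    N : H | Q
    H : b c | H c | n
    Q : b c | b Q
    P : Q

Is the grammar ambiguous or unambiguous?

Witness: b c

Derivation 1: N ⇒ H ⇒ b c
Derivation 2: N ⇒ Q ⇒ b c

Two distinct leftmost derivations for the same string.

Ambiguous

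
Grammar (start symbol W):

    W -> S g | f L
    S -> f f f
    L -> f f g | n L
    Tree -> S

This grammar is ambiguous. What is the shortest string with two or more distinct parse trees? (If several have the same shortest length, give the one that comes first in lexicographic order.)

length 4: f f f g has 2 parse trees

Two derivations of f f f g:
  W ⇒ S g ⇒ f f f g
  W ⇒ f L ⇒ f f f g

f f f g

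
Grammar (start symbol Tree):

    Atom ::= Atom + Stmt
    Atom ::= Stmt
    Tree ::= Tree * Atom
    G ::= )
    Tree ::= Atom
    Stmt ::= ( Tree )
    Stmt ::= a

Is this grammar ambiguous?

Only Tree, Atom, Stmt are reachable from Tree; ignoring the rest: This is a standard precedence ladder (Tree over Atom over Stmt), with each level left-recursive on its own operator ('*' at Tree, '+' at Atom). That structure is LR(1), hence unambiguous.

Unambiguous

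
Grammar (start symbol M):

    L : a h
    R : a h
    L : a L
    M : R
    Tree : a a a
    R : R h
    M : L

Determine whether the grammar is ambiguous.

Ambiguous

Witness: a h

Derivation 1: M ⇒ R ⇒ a h
Derivation 2: M ⇒ L ⇒ a h

Two distinct leftmost derivations for the same string.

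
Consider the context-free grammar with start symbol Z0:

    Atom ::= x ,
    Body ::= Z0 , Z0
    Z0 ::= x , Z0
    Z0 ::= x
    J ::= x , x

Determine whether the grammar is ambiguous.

Only Z0 is reachable from Z0; ignoring the rest: Right-recursive list with a separator: after each atom, whether the separator follows determines the rule. One parse per string.

Unambiguous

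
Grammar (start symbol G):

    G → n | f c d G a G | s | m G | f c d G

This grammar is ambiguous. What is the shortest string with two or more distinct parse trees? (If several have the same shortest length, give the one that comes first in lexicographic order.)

length 1: no string has ≥2 trees
length 2: no string has ≥2 trees
length 3: no string has ≥2 trees
length 4: no string has ≥2 trees
length 5: no string has ≥2 trees
length 6: no string has ≥2 trees
length 7: no string has ≥2 trees
length 8: no string has ≥2 trees
length 9: f c d f c d n a n has 2 parse trees

Two derivations of f c d f c d n a n:
  G ⇒ f c d G a G ⇒ f c d f c d G a G ⇒ f c d f c d n a G ⇒ f c d f c d n a n
  G ⇒ f c d G ⇒ f c d f c d G a G ⇒ f c d f c d n a G ⇒ f c d f c d n a n

f c d f c d n a n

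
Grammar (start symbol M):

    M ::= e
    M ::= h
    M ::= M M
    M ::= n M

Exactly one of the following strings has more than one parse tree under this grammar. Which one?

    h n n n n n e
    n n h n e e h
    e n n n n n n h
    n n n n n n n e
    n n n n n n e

n n h n e e h

h n n n n n e: 1 tree
n n h n e e h: 43 trees
e n n n n n n h: 1 tree
n n n n n n n e: 1 tree
n n n n n n e: 1 tree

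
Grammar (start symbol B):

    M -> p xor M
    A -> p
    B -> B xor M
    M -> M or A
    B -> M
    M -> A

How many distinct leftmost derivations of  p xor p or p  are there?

3

Parse trees for p xor p or p:
  [B [B [M [A p]]] xor [M [M [A p]] or [A p]]]
  [B [M p xor [M [M [A p]] or [A p]]]]
  [B [M [M p xor [M [A p]]] or [A p]]]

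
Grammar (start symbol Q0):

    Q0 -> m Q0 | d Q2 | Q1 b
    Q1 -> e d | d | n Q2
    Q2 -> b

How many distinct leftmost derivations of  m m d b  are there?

2

Parse trees for m m d b:
  [Q0 m [Q0 m [Q0 d [Q2 b]]]]
  [Q0 m [Q0 m [Q0 [Q1 d] b]]]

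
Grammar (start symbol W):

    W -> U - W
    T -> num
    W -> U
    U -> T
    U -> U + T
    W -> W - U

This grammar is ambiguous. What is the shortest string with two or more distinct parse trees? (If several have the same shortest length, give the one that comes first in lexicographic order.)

num - num

length 1: no string has ≥2 trees
length 3: num - num has 2 parse trees

Two derivations of num - num:
  W ⇒ U - W ⇒ T - W ⇒ num - W ⇒ num - U ⇒ num - T ⇒ num - num
  W ⇒ W - U ⇒ U - U ⇒ T - U ⇒ num - U ⇒ num - T ⇒ num - num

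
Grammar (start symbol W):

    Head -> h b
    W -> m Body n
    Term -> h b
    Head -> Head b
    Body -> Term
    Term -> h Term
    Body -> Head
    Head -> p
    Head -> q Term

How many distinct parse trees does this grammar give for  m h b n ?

2

Parse trees for m h b n:
  [W m [Body [Term h b]] n]
  [W m [Body [Head h b]] n]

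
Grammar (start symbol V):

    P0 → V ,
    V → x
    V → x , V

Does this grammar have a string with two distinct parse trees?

Only V is reachable from V; ignoring the rest: Right-recursive list with a separator: after each atom, whether the separator follows determines the rule. One parse per string.

Unambiguous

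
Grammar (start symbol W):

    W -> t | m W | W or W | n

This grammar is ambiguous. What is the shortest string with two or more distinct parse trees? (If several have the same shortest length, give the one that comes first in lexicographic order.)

m n or n

length 1: no string has ≥2 trees
length 2: no string has ≥2 trees
length 3: no string has ≥2 trees
length 4: m n or n has 2 parse trees

Two derivations of m n or n:
  W ⇒ m W ⇒ m W or W ⇒ m n or W ⇒ m n or n
  W ⇒ W or W ⇒ m W or W ⇒ m n or W ⇒ m n or n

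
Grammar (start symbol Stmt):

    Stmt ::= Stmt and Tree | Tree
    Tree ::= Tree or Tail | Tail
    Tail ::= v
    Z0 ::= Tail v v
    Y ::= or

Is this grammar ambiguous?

(Z0, Y are unreachable from Stmt, so their rules don't affect L(Stmt).) Stmt → Stmt and Tree | Tree  ;  Tree → Tree or Tail | Tail  — a left-associative chain with Tail at the bottom. Each string factors uniquely by precedence.

Unambiguous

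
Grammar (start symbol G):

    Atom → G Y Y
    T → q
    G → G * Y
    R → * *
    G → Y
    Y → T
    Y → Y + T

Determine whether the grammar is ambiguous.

(R, Atom are unreachable from G, so their rules don't affect L(G).) G → G * Y | Y  ;  Y → Y + T | T  — a left-associative chain with T at the bottom. Each string factors uniquely by precedence.

Unambiguous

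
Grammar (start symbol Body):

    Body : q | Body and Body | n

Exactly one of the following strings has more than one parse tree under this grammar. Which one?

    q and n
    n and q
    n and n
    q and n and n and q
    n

q and n and n and q

q and n: 1 tree
n and q: 1 tree
n and n: 1 tree
q and n and n and q: 5 trees
n: 1 tree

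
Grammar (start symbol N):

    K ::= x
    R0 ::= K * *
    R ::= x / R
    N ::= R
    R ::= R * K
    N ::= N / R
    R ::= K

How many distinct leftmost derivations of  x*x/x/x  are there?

2

Parse trees for x*x/x/x:
  [N [N [R [R [K x]] * [K x]]] / [R x / [R [K x]]]]
  [N [N [N [R [R [K x]] * [K x]]] / [R [K x]]] / [R [K x]]]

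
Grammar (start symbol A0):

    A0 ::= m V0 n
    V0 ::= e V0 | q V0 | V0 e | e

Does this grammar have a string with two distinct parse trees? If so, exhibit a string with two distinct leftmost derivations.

Ambiguous

Witness: m e e n

Derivation 1: A0 ⇒ m V0 n ⇒ m e V0 n ⇒ m e e n
Derivation 2: A0 ⇒ m V0 n ⇒ m V0 e n ⇒ m e e n

Two distinct leftmost derivations for the same string.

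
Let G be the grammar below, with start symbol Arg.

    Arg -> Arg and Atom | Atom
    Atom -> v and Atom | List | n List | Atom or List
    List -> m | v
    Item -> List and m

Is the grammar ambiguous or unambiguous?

Witness: v and m

Derivation 1: Arg ⇒ Arg and Atom ⇒ Atom and Atom ⇒ List and Atom ⇒ v and Atom ⇒ v and List ⇒ v and m
Derivation 2: Arg ⇒ Atom ⇒ v and Atom ⇒ v and List ⇒ v and m

Two distinct leftmost derivations for the same string.

Ambiguous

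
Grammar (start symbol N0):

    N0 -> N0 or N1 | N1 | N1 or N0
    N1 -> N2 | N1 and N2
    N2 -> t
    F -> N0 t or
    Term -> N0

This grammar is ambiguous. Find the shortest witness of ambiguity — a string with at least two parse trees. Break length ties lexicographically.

t or t

length 1: no string has ≥2 trees
length 3: t or t has 2 parse trees

Two derivations of t or t:
  N0 ⇒ N0 or N1 ⇒ N1 or N1 ⇒ N2 or N1 ⇒ t or N1 ⇒ t or N2 ⇒ t or t
  N0 ⇒ N1 or N0 ⇒ N2 or N0 ⇒ t or N0 ⇒ t or N1 ⇒ t or N2 ⇒ t or t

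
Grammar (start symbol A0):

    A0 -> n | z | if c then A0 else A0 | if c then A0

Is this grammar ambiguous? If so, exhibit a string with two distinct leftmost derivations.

Witness: if c then if c then n else n

Derivation 1: A0 ⇒ if c then A0 else A0 ⇒ if c then if c then A0 else A0 ⇒ if c then if c then n else A0 ⇒ if c then if c then n else n
Derivation 2: A0 ⇒ if c then A0 ⇒ if c then if c then A0 else A0 ⇒ if c then if c then n else A0 ⇒ if c then if c then n else n

Two distinct leftmost derivations for the same string.

Ambiguous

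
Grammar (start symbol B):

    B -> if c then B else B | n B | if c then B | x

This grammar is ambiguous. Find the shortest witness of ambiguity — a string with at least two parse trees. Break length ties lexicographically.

if c then if c then x else x

length 1: no string has ≥2 trees
length 2: no string has ≥2 trees
length 3: no string has ≥2 trees
length 4: no string has ≥2 trees
length 5: no string has ≥2 trees
length 6: no string has ≥2 trees
length 7: no string has ≥2 trees
length 8: no string has ≥2 trees
length 9: if c then if c then x else x has 2 parse trees

Two derivations of if c then if c then x else x:
  B ⇒ if c then B else B ⇒ if c then if c then B else B ⇒ if c then if c then x else B ⇒ if c then if c then x else x
  B ⇒ if c then B ⇒ if c then if c then B else B ⇒ if c then if c then x else B ⇒ if c then if c then x else x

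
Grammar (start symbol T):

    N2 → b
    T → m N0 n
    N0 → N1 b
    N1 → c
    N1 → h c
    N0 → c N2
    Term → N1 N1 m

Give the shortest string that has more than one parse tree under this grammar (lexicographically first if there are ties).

m c b n

length 4: m c b n has 2 parse trees

Two derivations of m c b n:
  T ⇒ m N0 n ⇒ m N1 b n ⇒ m c b n
  T ⇒ m N0 n ⇒ m c N2 n ⇒ m c b n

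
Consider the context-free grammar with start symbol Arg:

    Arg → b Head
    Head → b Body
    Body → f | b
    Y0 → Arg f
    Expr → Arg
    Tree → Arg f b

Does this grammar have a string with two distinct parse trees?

Unambiguous

(Y0, Expr, Tree are unreachable from Arg, so their rules don't affect L(Arg).) The reachable rules are right-linear with at most one rule per (nonterminal, next-terminal) pair. Each input token forces the next rule, so parsing is deterministic.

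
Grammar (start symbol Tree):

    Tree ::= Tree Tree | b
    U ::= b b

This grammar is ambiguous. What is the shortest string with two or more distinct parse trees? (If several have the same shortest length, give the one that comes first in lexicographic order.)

b b b

length 1: no string has ≥2 trees
length 2: no string has ≥2 trees
length 3: b b b has 2 parse trees

Two derivations of b b b:
  Tree ⇒ Tree Tree ⇒ Tree Tree Tree ⇒ b Tree Tree ⇒ b b Tree ⇒ b b b
  Tree ⇒ Tree Tree ⇒ b Tree ⇒ b Tree Tree ⇒ b b Tree ⇒ b b b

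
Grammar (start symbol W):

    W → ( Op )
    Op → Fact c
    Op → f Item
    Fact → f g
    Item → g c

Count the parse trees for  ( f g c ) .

Parse trees for ( f g c ):
  [W ( [Op [Fact f g] c] )]
  [W ( [Op f [Item g c]] )]

2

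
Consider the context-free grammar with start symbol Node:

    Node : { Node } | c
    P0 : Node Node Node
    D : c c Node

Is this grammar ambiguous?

(P0, D are unreachable from Node, so their rules don't affect L(Node).) L(Node) is { openⁿ atom closeⁿ : n ≥ 0 }. The bracket depth fixes n, and the derivation is forced at every step.

Unambiguous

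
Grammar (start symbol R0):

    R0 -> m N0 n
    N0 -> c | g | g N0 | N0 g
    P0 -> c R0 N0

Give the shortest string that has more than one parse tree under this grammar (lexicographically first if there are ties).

m g g n

length 3: no string has ≥2 trees
length 4: m g g n has 2 parse trees

Two derivations of m g g n:
  R0 ⇒ m N0 n ⇒ m g N0 n ⇒ m g g n
  R0 ⇒ m N0 n ⇒ m N0 g n ⇒ m g g n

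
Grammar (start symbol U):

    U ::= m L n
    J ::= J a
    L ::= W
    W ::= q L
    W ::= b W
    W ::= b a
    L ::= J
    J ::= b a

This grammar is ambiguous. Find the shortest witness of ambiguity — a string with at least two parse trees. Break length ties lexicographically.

length 4: m b a n has 2 parse trees

Two derivations of m b a n:
  U ⇒ m L n ⇒ m W n ⇒ m b a n
  U ⇒ m L n ⇒ m J n ⇒ m b a n

m b a n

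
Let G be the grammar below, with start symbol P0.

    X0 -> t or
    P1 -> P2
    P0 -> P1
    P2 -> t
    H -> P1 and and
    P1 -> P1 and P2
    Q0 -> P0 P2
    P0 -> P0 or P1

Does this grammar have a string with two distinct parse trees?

(H, Q0, X0 are unreachable from P0, so their rules don't affect L(P0).) This is a standard precedence ladder (P0 over P1 over P2), with each level left-recursive on its own operator ('or' at P0, 'and' at P1). That structure is LR(1), hence unambiguous.

Unambiguous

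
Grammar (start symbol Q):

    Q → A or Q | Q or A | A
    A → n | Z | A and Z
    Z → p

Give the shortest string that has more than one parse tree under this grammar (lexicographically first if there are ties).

n or n

length 1: no string has ≥2 trees
length 3: n or n has 2 parse trees

Two derivations of n or n:
  Q ⇒ A or Q ⇒ n or Q ⇒ n or A ⇒ n or n
  Q ⇒ Q or A ⇒ A or A ⇒ n or A ⇒ n or n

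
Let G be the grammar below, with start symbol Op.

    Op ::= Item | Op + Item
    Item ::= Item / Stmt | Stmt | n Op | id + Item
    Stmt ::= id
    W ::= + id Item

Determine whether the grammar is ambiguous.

Witness: id + id

Derivation 1: Op ⇒ Item ⇒ id + Item ⇒ id + Stmt ⇒ id + id
Derivation 2: Op ⇒ Op + Item ⇒ Item + Item ⇒ Stmt + Item ⇒ id + Item ⇒ id + Stmt ⇒ id + id

Two distinct leftmost derivations for the same string.

Ambiguous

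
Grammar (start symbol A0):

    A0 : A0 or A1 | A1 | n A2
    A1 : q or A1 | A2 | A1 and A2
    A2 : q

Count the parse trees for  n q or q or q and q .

3

Parse trees for n q or q or q and q:
  [A0 [A0 n [A2 q]] or [A1 q or [A1 [A1 [A2 q]] and [A2 q]]]]
  [A0 [A0 n [A2 q]] or [A1 [A1 q or [A1 [A2 q]]] and [A2 q]]]
  [A0 [A0 [A0 n [A2 q]] or [A1 [A2 q]]] or [A1 [A1 [A2 q]] and [A2 q]]]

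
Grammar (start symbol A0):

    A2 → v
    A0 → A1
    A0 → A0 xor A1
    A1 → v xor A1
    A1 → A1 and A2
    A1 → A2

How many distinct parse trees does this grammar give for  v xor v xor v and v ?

Parse trees for v xor v xor v and v:
  [A0 [A1 v xor [A1 v xor [A1 [A1 [A2 v]] and [A2 v]]]]]
  [A0 [A1 v xor [A1 [A1 v xor [A1 [A2 v]]] and [A2 v]]]]
  [A0 [A1 [A1 v xor [A1 v xor [A1 [A2 v]]]] and [A2 v]]]
  [A0 [A0 [A1 [A2 v]]] xor [A1 v xor [A1 [A1 [A2 v]] and [A2 v]]]]
  [A0 [A0 [A1 [A2 v]]] xor [A1 [A1 v xor [A1 [A2 v]]] and [A2 v]]]
  [A0 [A0 [A1 v xor [A1 [A2 v]]]] xor [A1 [A1 [A2 v]] and [A2 v]]]
  [A0 [A0 [A0 [A1 [A2 v]]] xor [A1 [A2 v]]] xor [A1 [A1 [A2 v]] and [A2 v]]]

7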